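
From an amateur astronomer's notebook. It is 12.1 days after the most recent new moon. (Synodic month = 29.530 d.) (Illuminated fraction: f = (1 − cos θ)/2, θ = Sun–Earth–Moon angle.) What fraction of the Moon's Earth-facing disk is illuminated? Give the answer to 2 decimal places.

0.92

The Moon has covered 12.1/29.530 of its cycle, so θ ≈ 360° × 12.1/29.530 = 147.5°.
Illuminated fraction = (1 − cos 147.5°)/2 = (1 − (-0.843))/2 ≈ 0.922.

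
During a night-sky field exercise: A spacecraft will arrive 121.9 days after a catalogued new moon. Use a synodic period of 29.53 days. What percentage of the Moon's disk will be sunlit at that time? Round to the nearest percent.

121.9/29.53 = 4.128 lunations, so 4 complete cycles and 3.78 d into the next.
Elongation θ = 360° × 3.78/29.53 ≈ 46.1°.
Illuminated fraction = (1 − cos 46.1°)/2 = (1 − 0.694)/2 ≈ 0.153, so 15%.

15%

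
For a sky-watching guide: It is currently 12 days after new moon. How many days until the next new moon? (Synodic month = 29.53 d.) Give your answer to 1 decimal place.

17.5 days

The next new moon completes the synodic month: 29.53 − 12 = 17.530 days.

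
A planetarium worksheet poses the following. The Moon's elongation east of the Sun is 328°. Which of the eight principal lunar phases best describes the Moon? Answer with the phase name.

waning crescent

The waning crescent sector spans roughly 292°–338°; 328° falls inside it.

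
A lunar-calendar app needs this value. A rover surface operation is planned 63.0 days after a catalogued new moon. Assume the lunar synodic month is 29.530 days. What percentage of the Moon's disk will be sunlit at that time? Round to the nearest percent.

17%

63.0 d spans 2 complete synodic months (2 × 29.530 = 59.06 d) plus 3.94 d.
The Moon has covered 3.94/29.530 of its cycle, so θ ≈ 360° × 3.94/29.530 = 48.0°.
With cos θ = 0.669, the lit fraction is (1 − 0.669)/2 ≈ 0.166, so 17%.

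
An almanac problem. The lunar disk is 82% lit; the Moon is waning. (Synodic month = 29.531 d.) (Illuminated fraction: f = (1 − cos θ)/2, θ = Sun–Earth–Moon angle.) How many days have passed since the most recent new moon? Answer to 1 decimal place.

From f = (1 − cos θ)/2: cos θ = 1 − 2×0.82 = -0.640; arccos → 129.8°.
A waning Moon lies in 180°–360°, so θ = 360° − 129.8° = 230.2°.
Age = 29.531 × 230.2°/360° ≈ 18.88 days.

18.9 days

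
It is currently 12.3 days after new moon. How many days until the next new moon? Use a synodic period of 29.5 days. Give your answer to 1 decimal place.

One full lunation from the last new moon is 29.5 d; remaining = 29.5 − 12.3 = 17.200 d.

17.2 days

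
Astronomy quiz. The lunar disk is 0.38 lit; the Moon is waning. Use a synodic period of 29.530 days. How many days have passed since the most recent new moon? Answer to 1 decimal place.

cos θ = 1 − 2f = 0.240, giving a principal value of 76.1°.
A waning Moon lies in 180°–360°, so θ = 360° − 76.1° = 283.9°.
That fraction of the synodic month is 283.9/360 × 29.530 d ≈ 23.29 d.

23.3 days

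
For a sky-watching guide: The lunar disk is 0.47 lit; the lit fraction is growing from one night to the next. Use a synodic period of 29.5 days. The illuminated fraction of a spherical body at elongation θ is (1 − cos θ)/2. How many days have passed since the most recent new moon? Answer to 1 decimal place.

7.1 days

Invert f = (1 − cos θ)/2 to get cos θ = 1 − 2(0.47) = 0.060, hence θ₀ = arccos 0.060 = 86.6°.
The Moon is waxing (0°–180°), so θ = 86.6° directly.
Age = 29.5 × 86.6°/360° ≈ 7.09 days.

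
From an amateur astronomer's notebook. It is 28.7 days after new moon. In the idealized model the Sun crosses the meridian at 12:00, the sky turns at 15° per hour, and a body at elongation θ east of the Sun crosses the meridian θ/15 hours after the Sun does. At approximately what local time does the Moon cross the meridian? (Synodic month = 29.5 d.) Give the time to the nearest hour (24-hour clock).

11:00

Elongation θ = 360° × 28.7/29.5 ≈ 350.2°.
At 15° of sky rotation per hour, 350.2° corresponds to a 23.35 h lag.
12:00 + 23.35 h ≈ 11:21 → 11:00 to the nearest hour.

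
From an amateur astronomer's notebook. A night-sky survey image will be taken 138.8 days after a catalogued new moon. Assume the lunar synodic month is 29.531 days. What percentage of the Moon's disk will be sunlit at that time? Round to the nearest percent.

138.8 d spans 4 complete synodic months (4 × 29.531 = 118.12 d) plus 20.68 d.
Phase angle: θ = 360°·(20.68 d)/(29.531 d) = 252.1°.
Illuminated fraction = (1 − cos 252.1°)/2 = (1 − (-0.308))/2 ≈ 0.654, so 65%.

65%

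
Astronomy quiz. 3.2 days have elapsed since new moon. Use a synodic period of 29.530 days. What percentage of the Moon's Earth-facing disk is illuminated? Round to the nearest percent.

11%

Elongation θ = 360° × 3.2/29.530 ≈ 39.0°.
Illuminated fraction = (1 − cos 39.0°)/2 = (1 − 0.777)/2 ≈ 0.111, so 11%.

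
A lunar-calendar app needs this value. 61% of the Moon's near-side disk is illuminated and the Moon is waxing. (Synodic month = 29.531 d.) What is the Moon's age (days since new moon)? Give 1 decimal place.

8.4 days

From f = (1 − cos θ)/2: cos θ = 1 − 2×0.61 = -0.220; arccos → 102.7°.
Before full moon the principal value applies: θ = 102.7°.
At 360°/29.531 d per day, 102.7° corresponds to 8.43 days.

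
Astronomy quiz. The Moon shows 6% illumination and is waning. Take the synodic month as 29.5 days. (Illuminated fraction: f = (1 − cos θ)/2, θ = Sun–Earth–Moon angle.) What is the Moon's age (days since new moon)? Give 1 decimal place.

Invert f = (1 − cos θ)/2 to get cos θ = 1 − 2(0.06) = 0.880, hence θ₀ = arccos 0.880 = 28.4°.
A waning Moon lies in 180°–360°, so θ = 360° − 28.4° = 331.6°.
Age = 29.5 × 331.6°/360° ≈ 27.18 days.

27.2 days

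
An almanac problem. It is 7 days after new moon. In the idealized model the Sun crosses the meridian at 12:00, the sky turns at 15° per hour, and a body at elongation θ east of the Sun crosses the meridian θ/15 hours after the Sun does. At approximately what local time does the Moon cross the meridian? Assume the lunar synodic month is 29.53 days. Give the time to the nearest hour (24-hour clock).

Phase angle: θ = 360°·(7 d)/(29.53 d) = 85.3°.
The Moon trails the Sun by θ/15 = 85.3/15 ≈ 5.69 hours.
12:00 + 5.69 h ≈ 17:41 → 18:00 to the nearest hour.

18:00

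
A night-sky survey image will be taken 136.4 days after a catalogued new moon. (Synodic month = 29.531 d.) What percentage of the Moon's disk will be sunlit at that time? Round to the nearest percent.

Reduce mod P: 136.4 − 4×29.531 = 18.28 d into the current lunation.
The Moon has covered 18.28/29.531 of its cycle, so θ ≈ 360° × 18.28/29.531 = 222.8°.
With cos θ = (-0.734), the lit fraction is (1 − (-0.734))/2 ≈ 0.867, so 87%.

87%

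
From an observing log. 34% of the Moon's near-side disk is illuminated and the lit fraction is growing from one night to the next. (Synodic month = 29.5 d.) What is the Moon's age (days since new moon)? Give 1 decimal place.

5.8 days

cos θ = 1 − 2f = 0.320, giving a principal value of 71.3°.
Before full moon the principal value applies: θ = 71.3°.
At 360°/29.5 d per day, 71.3° corresponds to 5.85 days.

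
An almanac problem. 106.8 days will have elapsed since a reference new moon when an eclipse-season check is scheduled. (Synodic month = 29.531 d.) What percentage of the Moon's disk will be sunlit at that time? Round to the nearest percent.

87%

106.8/29.531 = 3.617 lunations, so 3 complete cycles and 18.21 d into the next.
The Moon has covered 18.21/29.531 of its cycle, so θ ≈ 360° × 18.21/29.531 = 222.0°.
Illuminated fraction = (1 − cos 222.0°)/2 = (1 − (-0.744))/2 ≈ 0.872, so 87%.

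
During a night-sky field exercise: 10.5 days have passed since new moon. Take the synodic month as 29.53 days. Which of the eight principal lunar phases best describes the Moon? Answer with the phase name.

waxing gibbous

At 10.5/29.53 of the cycle, θ ≈ 128° — the waxing gibbous range.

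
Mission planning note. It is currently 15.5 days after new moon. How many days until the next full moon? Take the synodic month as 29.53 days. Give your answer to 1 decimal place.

28.8 days

Full moon is 0.5 of the way through the cycle: age 0.5 × 29.53 = 14.765 d.
This lunation's full moon (14.765 d) has passed, so add one period: 44.295 − 15.5 = 28.795 days.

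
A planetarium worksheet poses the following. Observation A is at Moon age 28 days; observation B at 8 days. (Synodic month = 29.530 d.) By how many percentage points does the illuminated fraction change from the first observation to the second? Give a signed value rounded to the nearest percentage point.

First observation: θ = 360°·28/29.530 = 341.3°, so f = 0.026.
Second observation: θ = 97.5°, f = 0.566.
Δf = 0.566 − 0.026 = +0.539, i.e. +54 pp.

+54 pp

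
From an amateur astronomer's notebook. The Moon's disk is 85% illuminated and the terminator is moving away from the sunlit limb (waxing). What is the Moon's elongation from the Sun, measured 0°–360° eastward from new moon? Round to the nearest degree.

134°

cos θ = 1 − 2f = -0.700, giving a principal value of 134.4°.
Before full moon the principal value applies: θ = 134.4°.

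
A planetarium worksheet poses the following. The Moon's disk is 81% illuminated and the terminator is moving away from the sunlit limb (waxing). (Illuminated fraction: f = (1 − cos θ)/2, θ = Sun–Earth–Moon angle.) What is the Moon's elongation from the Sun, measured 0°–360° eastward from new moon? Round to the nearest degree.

128°

cos θ = 1 − 2f = -0.620, giving a principal value of 128.3°.
Waxing ⇒ before full, so θ = 128.3°.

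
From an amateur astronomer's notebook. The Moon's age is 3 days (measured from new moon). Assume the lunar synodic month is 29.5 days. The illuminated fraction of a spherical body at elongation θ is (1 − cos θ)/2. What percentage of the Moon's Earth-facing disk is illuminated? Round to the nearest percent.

Elongation θ = 360° × 3/29.5 ≈ 36.6°.
With cos θ = 0.803, the lit fraction is (1 − 0.803)/2 ≈ 0.099, so 10%.

10%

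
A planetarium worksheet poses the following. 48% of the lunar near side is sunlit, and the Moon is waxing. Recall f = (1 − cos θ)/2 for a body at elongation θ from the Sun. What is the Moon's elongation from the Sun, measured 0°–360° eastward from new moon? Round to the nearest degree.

From f = (1 − cos θ)/2: cos θ = 1 − 2×0.48 = 0.040; arccos → 87.7°.
Waxing ⇒ before full, so θ = 87.7°.

88°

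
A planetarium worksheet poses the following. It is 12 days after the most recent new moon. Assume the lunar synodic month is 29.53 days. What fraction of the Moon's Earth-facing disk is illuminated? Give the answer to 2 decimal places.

0.92

Phase angle: θ = 360°·(12 d)/(29.53 d) = 146.3°.
With cos θ = (-0.832), the lit fraction is (1 − (-0.832))/2 ≈ 0.916.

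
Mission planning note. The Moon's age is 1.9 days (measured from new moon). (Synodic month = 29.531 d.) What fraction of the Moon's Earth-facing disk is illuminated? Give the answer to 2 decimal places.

The Moon has covered 1.9/29.531 of its cycle, so θ ≈ 360° × 1.9/29.531 = 23.2°.
Illuminated fraction = (1 − cos 23.2°)/2 = (1 − 0.919)/2 ≈ 0.040.

0.04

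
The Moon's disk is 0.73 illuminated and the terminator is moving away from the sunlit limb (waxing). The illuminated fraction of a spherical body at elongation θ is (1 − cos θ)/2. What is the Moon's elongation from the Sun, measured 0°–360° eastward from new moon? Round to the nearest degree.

Invert f = (1 − cos θ)/2 to get cos θ = 1 − 2(0.73) = -0.460, hence θ₀ = arccos -0.460 = 117.4°.
The Moon is waxing (0°–180°), so θ = 117.4° directly.

117°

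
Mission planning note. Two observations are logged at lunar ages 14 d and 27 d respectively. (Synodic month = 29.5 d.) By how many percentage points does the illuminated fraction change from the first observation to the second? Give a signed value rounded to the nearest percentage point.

-92 pp

First observation: θ = 360°·14/29.5 = 170.8°, so f = 0.994.
Second observation: θ = 329.5°, f = 0.069.
Δf = 0.069 − 0.994 = -0.924, i.e. -92 pp.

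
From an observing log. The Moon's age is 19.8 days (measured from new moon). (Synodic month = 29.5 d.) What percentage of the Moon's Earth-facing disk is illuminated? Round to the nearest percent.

The Moon has covered 19.8/29.5 of its cycle, so θ ≈ 360° × 19.8/29.5 = 241.6°.
Illuminated fraction = (1 − cos 241.6°)/2 = (1 − (-0.475))/2 ≈ 0.738, so 74%.

74%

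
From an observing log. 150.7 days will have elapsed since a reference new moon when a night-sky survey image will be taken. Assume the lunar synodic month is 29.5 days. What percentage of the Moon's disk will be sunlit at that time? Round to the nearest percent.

11%

150.7/29.5 = 5.108 lunations, so 5 complete cycles and 3.20 d into the next.
The Moon has covered 3.20/29.5 of its cycle, so θ ≈ 360° × 3.20/29.5 = 39.1°.
cos 39.1° = 0.777, so f = (1 − 0.777)/2 = 0.112, so 11%.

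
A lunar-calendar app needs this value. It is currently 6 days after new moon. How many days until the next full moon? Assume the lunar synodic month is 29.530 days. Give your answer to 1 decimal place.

Full moon occurs at elongation 180°, i.e. at age 29.530 × 180/360 = 14.765 d.
That is 14.765 − 6 = 8.765 days ahead.

8.8 days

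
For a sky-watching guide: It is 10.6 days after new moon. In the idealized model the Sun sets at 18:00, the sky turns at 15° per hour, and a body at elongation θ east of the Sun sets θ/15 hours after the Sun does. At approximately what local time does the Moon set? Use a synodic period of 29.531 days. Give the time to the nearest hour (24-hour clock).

03:00

Phase angle: θ = 360°·(10.6 d)/(29.531 d) = 129.2°.
At 15° of sky rotation per hour, 129.2° corresponds to a 8.61 h lag.
18:00 + 8.61 h ≈ 02:37 → 03:00 to the nearest hour.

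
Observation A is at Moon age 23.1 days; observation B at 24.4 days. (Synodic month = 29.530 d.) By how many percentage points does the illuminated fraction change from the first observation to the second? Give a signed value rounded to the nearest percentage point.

-13 percentage points

θ₁ = 360° × 23.1/29.530 = 281.6°, f₁ = (1 − cos θ₁)/2 = 0.399.
θ₂ = 360° × 24.4/29.530 = 297.5°, f₂ = (1 − cos θ₂)/2 = 0.269.
Change = f₂ − f₁ = -0.130 → -13 percentage points.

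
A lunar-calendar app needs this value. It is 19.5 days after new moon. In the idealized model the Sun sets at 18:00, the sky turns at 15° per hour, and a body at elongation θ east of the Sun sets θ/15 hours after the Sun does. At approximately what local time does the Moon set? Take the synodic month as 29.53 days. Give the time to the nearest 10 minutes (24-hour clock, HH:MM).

The Moon has covered 19.5/29.53 of its cycle, so θ ≈ 360° × 19.5/29.53 = 237.7°.
Delay after the Sun = 237.7° / (15°/h) ≈ 15.85 h.
18:00 + 15.848 h ≈ 09:51 → 09:50 to the nearest ten minutes.

09:50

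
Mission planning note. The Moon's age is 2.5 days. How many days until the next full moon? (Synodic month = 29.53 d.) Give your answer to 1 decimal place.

Full moon is 0.5 of the way through the cycle: age 0.5 × 29.53 = 14.765 d.
That is 14.765 − 2.5 = 12.265 days ahead.

12.3 days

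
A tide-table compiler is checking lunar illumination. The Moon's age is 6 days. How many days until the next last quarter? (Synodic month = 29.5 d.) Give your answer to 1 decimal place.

16.1 days

Last quarter occurs at elongation 270°, i.e. at age 29.5 × 270/360 = 22.125 d.
So 16.125 days remain (22.125 − 6).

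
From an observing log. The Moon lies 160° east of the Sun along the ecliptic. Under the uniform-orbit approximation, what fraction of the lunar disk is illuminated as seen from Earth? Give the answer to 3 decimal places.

cos 160° = (-0.940), so f = (1 − (-0.940))/2 = 0.970.

0.970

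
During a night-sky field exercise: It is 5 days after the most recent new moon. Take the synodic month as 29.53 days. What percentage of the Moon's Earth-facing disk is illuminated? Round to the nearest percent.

Phase angle: θ = 360°·(5 d)/(29.53 d) = 61.0°.
With cos θ = 0.485, the lit fraction is (1 − 0.485)/2 ≈ 0.257, so 26%.

26%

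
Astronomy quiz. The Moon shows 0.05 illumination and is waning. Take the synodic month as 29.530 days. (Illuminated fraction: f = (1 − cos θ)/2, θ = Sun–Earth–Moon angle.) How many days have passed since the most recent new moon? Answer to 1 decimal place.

27.4 days

Invert f = (1 − cos θ)/2 to get cos θ = 1 − 2(0.05) = 0.900, hence θ₀ = arccos 0.900 = 25.8°.
Since the Moon is past full (waning), take the reflex angle: θ = 360° − 25.8° = 334.2°.
At 360°/29.530 d per day, 334.2° corresponds to 27.41 days.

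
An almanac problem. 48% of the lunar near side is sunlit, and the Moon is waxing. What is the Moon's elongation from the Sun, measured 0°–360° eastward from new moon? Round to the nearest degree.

88°

Invert f = (1 − cos θ)/2 to get cos θ = 1 − 2(0.48) = 0.040, hence θ₀ = arccos 0.040 = 87.7°.
The Moon is waxing (0°–180°), so θ = 87.7° directly.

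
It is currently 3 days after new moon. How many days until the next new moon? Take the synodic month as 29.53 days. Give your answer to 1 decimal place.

26.5 days

The next new moon completes the synodic month: 29.53 − 3 = 26.530 days.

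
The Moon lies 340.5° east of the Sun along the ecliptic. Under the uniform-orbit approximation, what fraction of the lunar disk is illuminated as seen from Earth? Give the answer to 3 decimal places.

cos 340.5° = 0.943, so f = (1 − 0.943)/2 = 0.029.

0.029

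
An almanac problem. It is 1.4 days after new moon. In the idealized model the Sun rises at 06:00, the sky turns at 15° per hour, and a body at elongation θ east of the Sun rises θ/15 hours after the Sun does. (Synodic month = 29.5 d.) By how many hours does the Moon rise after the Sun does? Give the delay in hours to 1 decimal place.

1.1 h

Elongation θ = 360° × 1.4/29.5 ≈ 17.1°.
At 15° of sky rotation per hour, 17.1° corresponds to a 1.14 h lag.
So the Moon rises 1.14 h after the Sun.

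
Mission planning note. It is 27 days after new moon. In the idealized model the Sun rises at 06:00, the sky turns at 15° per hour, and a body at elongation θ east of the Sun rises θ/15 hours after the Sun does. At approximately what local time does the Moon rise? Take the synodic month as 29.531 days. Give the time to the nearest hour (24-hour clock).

04:00

Phase angle: θ = 360°·(27 d)/(29.531 d) = 329.1°.
Delay after the Sun = 329.1° / (15°/h) ≈ 21.94 h.
06:00 + 21.94 h ≈ 03:57 → 04:00 to the nearest hour.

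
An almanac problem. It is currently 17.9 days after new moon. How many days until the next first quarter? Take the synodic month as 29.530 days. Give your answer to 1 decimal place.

19.0 days

First quarter is 0.25 of the way through the cycle: age 0.25 × 29.530 = 7.383 d.
Already past this cycle's first quarter; the next is at 7.383 + 29.530 = 36.913 d, so 36.913 − 17.9 = 19.013 days.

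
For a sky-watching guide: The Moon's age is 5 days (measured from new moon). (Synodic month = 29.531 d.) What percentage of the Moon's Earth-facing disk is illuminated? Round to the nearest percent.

Elongation θ = 360° × 5/29.531 ≈ 61.0°.
With cos θ = 0.486, the lit fraction is (1 − 0.486)/2 ≈ 0.257, so 26%.

26%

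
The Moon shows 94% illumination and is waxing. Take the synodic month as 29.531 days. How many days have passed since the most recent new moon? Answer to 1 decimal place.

cos θ = 1 − 2f = -0.880, giving a principal value of 151.6°.
The Moon is waxing (0°–180°), so θ = 151.6° directly.
At 360°/29.531 d per day, 151.6° corresponds to 12.44 days.

12.4 days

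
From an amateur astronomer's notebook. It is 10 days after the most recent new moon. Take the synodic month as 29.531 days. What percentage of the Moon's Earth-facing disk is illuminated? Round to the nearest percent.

Elongation θ = 360° × 10/29.531 ≈ 121.9°.
With cos θ = (-0.529), the lit fraction is (1 − (-0.529))/2 ≈ 0.764, so 76%.

76%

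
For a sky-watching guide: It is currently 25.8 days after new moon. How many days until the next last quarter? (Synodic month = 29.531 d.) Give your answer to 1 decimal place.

25.9 days

Last quarter occurs at elongation 270°, i.e. at age 29.531 × 270/360 = 22.148 d.
This lunation's last quarter (22.148 d) has passed, so add one period: 51.679 − 25.8 = 25.879 days.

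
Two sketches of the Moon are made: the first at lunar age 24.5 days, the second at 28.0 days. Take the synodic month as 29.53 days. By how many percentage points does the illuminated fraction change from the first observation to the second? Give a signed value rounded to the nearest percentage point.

-23 pp

First observation: θ = 360°·24.5/29.53 = 298.7°, so f = 0.260.
Second observation: θ = 341.3°, f = 0.026.
Δf = 0.026 − 0.260 = -0.234, i.e. -23 pp.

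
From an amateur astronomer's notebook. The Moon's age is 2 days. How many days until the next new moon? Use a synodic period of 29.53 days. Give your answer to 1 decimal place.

The next new moon completes the synodic month: 29.53 − 2 = 27.530 days.

27.5 days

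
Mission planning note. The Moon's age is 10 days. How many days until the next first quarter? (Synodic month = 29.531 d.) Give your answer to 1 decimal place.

First quarter is 0.25 of the way through the cycle: age 0.25 × 29.531 = 7.383 d.
This lunation's first quarter (7.383 d) has passed, so add one period: 36.914 − 10 = 26.914 days.

26.9 days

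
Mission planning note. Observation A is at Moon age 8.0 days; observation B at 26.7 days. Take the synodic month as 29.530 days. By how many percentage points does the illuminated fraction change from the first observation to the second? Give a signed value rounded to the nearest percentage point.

θ₁ = 360° × 8.0/29.530 = 97.5°, f₁ = (1 − cos θ₁)/2 = 0.566.
θ₂ = 360° × 26.7/29.530 = 325.5°, f₂ = (1 − cos θ₂)/2 = 0.088.
Change = f₂ − f₁ = -0.478 → -48 percentage points.

-48 percentage points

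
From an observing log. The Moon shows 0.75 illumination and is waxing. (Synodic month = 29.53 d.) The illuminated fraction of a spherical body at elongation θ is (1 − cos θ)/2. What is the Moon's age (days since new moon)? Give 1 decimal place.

9.8 days

From f = (1 − cos θ)/2: cos θ = 1 − 2×0.75 = -0.500; arccos → 120.0°.
Waxing ⇒ before full, so θ = 120.0°.
That fraction of the synodic month is 120.0/360 × 29.53 d ≈ 9.84 d.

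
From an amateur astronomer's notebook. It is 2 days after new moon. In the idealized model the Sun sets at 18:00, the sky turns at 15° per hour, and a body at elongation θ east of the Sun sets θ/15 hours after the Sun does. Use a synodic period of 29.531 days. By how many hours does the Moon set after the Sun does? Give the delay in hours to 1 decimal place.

1.6 h

Elongation θ = 360° × 2/29.531 ≈ 24.4°.
Delay after the Sun = 24.4° / (15°/h) ≈ 1.63 h.
So the Moon sets 1.63 h after the Sun.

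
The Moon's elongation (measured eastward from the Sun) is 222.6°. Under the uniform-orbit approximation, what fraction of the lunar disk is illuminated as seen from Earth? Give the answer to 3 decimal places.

0.868

Half-versine of 222.6°: (1 − (-0.736))/2 = 0.868.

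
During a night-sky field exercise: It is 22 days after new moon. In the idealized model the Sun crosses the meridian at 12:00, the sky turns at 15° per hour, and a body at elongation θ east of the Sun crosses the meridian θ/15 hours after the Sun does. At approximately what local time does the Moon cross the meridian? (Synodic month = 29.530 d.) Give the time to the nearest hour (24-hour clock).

Elongation θ = 360° × 22/29.530 ≈ 268.2°.
At 15° of sky rotation per hour, 268.2° corresponds to a 17.88 h lag.
12:00 + 17.88 h ≈ 05:53 → 06:00 to the nearest hour.

06:00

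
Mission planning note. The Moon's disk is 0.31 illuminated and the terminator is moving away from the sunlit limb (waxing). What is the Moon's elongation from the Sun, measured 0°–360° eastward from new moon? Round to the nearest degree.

68°

cos θ = 1 − 2f = 0.380, giving a principal value of 67.7°.
Before full moon the principal value applies: θ = 67.7°.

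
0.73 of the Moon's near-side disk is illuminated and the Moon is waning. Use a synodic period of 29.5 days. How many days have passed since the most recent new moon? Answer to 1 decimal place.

19.9 days

Invert f = (1 − cos θ)/2 to get cos θ = 1 − 2(0.73) = -0.460, hence θ₀ = arccos -0.460 = 117.4°.
A waning Moon lies in 180°–360°, so θ = 360° − 117.4° = 242.6°.
That fraction of the synodic month is 242.6/360 × 29.5 d ≈ 19.88 d.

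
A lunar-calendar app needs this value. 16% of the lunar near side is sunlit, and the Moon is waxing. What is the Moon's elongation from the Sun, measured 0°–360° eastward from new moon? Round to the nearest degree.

cos θ = 1 − 2f = 0.680, giving a principal value of 47.2°.
Before full moon the principal value applies: θ = 47.2°.

47°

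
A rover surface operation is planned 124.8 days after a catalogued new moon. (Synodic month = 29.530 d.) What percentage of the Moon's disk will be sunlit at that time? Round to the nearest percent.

43%

124.8 d spans 4 complete synodic months (4 × 29.530 = 118.12 d) plus 6.68 d.
The Moon has covered 6.68/29.530 of its cycle, so θ ≈ 360° × 6.68/29.530 = 81.4°.
With cos θ = 0.149, the lit fraction is (1 − 0.149)/2 ≈ 0.426, so 43%.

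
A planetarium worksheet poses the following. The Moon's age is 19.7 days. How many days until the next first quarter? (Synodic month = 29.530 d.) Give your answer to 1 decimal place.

17.2 days

First quarter is 0.25 of the way through the cycle: age 0.25 × 29.530 = 7.383 d.
Already past this cycle's first quarter; the next is at 7.383 + 29.530 = 36.913 d, so 36.913 − 19.7 = 17.213 days.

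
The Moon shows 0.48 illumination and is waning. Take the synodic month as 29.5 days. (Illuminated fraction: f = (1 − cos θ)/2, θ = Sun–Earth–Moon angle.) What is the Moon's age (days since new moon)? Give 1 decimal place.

22.3 days

From f = (1 − cos θ)/2: cos θ = 1 − 2×0.48 = 0.040; arccos → 87.7°.
A waning Moon lies in 180°–360°, so θ = 360° − 87.7° = 272.3°.
At 360°/29.5 d per day, 272.3° corresponds to 22.31 days.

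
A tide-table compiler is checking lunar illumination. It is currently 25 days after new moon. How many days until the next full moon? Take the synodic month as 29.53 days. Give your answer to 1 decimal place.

19.3 days

Full moon occurs at elongation 180°, i.e. at age 29.53 × 180/360 = 14.765 d.
This lunation's full moon (14.765 d) has passed, so add one period: 44.295 − 25 = 19.295 days.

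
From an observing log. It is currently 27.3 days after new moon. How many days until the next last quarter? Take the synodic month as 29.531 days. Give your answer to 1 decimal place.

24.4 days

Last quarter occurs at elongation 270°, i.e. at age 29.531 × 270/360 = 22.148 d.
This lunation's last quarter (22.148 d) has passed, so add one period: 51.679 − 27.3 = 24.379 days.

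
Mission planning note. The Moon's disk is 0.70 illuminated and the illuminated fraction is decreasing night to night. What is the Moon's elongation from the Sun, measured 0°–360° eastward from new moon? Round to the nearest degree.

Invert f = (1 − cos θ)/2 to get cos θ = 1 − 2(0.70) = -0.400, hence θ₀ = arccos -0.400 = 113.6°.
A waning Moon lies in 180°–360°, so θ = 360° − 113.6° = 246.4°.

246°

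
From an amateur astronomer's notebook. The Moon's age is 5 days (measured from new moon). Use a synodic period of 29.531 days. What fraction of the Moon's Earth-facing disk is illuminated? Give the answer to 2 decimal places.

Elongation θ = 360° × 5/29.531 ≈ 61.0°.
cos 61.0° = 0.486, so f = (1 − 0.486)/2 = 0.257.

0.26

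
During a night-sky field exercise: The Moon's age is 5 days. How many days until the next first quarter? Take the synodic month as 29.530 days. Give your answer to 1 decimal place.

First quarter occurs at elongation 90°, i.e. at age 29.530 × 90/360 = 7.383 d.
That is 7.383 − 5 = 2.383 days ahead.

2.4 days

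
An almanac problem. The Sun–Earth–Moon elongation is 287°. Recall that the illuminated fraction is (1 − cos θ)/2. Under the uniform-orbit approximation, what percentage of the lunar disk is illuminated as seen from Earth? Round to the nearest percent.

cos 287° = 0.292, so f = (1 − 0.292)/2 = 0.354, i.e. 35%.

35%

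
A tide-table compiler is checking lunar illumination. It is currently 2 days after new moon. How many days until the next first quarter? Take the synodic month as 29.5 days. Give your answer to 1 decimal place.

5.4 days

First quarter is 0.25 of the way through the cycle: age 0.25 × 29.5 = 7.375 d.
That is 7.375 − 2 = 5.375 days ahead.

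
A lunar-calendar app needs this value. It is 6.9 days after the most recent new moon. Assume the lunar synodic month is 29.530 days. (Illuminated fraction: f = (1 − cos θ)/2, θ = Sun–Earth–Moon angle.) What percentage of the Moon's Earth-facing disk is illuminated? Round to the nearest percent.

The Moon has covered 6.9/29.530 of its cycle, so θ ≈ 360° × 6.9/29.530 = 84.1°.
Illuminated fraction = (1 − cos 84.1°)/2 = (1 − 0.102)/2 ≈ 0.449, so 45%.

45%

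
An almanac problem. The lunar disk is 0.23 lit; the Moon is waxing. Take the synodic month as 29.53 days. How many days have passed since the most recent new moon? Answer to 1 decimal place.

4.7 days

cos θ = 1 − 2f = 0.540, giving a principal value of 57.3°.
The Moon is waxing (0°–180°), so θ = 57.3° directly.
Age = 29.53 × 57.3°/360° ≈ 4.70 days.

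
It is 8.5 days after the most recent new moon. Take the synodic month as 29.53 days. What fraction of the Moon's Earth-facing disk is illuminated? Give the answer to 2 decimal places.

0.62

Elongation θ = 360° × 8.5/29.53 ≈ 103.6°.
With cos θ = (-0.236), the lit fraction is (1 − (-0.236))/2 ≈ 0.618.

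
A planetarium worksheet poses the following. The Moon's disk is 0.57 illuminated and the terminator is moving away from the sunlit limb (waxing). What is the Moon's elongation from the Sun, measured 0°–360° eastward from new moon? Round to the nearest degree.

98°

cos θ = 1 − 2f = -0.140, giving a principal value of 98.0°.
Waxing ⇒ before full, so θ = 98.0°.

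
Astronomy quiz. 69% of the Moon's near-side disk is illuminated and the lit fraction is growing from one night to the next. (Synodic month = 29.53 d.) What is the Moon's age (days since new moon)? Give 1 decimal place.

Invert f = (1 − cos θ)/2 to get cos θ = 1 − 2(0.69) = -0.380, hence θ₀ = arccos -0.380 = 112.3°.
Before full moon the principal value applies: θ = 112.3°.
That fraction of the synodic month is 112.3/360 × 29.53 d ≈ 9.21 d.

9.2 days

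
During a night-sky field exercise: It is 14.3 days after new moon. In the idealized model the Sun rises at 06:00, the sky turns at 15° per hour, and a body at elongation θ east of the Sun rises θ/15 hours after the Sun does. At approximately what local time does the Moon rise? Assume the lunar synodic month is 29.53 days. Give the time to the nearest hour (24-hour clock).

Phase angle: θ = 360°·(14.3 d)/(29.53 d) = 174.3°.
Delay after the Sun = 174.3° / (15°/h) ≈ 11.62 h.
06:00 + 11.62 h ≈ 17:37 → 18:00 to the nearest hour.

18:00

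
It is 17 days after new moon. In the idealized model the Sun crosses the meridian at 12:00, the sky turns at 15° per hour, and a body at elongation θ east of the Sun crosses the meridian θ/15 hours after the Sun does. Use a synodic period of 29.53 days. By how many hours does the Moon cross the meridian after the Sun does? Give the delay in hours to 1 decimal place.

Phase angle: θ = 360°·(17 d)/(29.53 d) = 207.2°.
Delay after the Sun = 207.2° / (15°/h) ≈ 13.82 h.
So the Moon crosses the meridian 13.82 h after the Sun.

13.8 h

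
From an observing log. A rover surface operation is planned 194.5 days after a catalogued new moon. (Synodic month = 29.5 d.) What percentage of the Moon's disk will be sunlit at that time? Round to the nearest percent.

92%

Reduce mod P: 194.5 − 6×29.5 = 17.50 d into the current lunation.
Phase angle: θ = 360°·(17.50 d)/(29.5 d) = 213.6°.
Illuminated fraction = (1 − cos 213.6°)/2 = (1 − (-0.833))/2 ≈ 0.917, so 92%.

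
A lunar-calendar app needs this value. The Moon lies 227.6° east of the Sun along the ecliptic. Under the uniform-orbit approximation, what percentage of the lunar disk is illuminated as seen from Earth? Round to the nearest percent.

Half-versine of 227.6°: (1 − (-0.674))/2 = 0.837, i.e. 84%.

84%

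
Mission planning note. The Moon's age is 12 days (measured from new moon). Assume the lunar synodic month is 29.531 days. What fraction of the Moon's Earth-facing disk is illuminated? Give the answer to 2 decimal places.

0.92

Phase angle: θ = 360°·(12 d)/(29.531 d) = 146.3°.
Illuminated fraction = (1 − cos 146.3°)/2 = (1 − (-0.832))/2 ≈ 0.916.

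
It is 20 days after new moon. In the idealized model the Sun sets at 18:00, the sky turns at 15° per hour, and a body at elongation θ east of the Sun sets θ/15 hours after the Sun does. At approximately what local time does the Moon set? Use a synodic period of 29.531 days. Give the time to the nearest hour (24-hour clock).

10:00

Phase angle: θ = 360°·(20 d)/(29.531 d) = 243.8°.
The Moon trails the Sun by θ/15 = 243.8/15 ≈ 16.25 hours.
18:00 + 16.25 h ≈ 10:15 → 10:00 to the nearest hour.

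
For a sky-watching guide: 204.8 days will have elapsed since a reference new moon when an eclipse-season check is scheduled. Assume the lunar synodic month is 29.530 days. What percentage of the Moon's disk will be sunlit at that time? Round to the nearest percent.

4%

Reduce mod P: 204.8 − 6×29.530 = 27.62 d into the current lunation.
The Moon has covered 27.62/29.530 of its cycle, so θ ≈ 360° × 27.62/29.530 = 336.7°.
Illuminated fraction = (1 − cos 336.7°)/2 = (1 − 0.919)/2 ≈ 0.041, so 4%.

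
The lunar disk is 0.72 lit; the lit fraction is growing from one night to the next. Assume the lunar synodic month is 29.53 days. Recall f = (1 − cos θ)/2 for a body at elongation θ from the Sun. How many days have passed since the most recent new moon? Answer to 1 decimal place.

From f = (1 − cos θ)/2: cos θ = 1 − 2×0.72 = -0.440; arccos → 116.1°.
Before full moon the principal value applies: θ = 116.1°.
That fraction of the synodic month is 116.1/360 × 29.53 d ≈ 9.52 d.

9.5 days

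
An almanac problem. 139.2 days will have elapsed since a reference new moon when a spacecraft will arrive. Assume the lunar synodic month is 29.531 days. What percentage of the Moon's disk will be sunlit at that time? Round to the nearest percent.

Reduce mod P: 139.2 − 4×29.531 = 21.08 d into the current lunation.
The Moon has covered 21.08/29.531 of its cycle, so θ ≈ 360° × 21.08/29.531 = 256.9°.
Illuminated fraction = (1 − cos 256.9°)/2 = (1 − (-0.226))/2 ≈ 0.613, so 61%.

61%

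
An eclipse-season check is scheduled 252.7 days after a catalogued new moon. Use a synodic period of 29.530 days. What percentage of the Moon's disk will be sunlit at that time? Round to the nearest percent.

97%

Reduce mod P: 252.7 − 8×29.530 = 16.46 d into the current lunation.
Elongation θ = 360° × 16.46/29.530 ≈ 200.7°.
With cos θ = (-0.936), the lit fraction is (1 − (-0.936))/2 ≈ 0.968, so 97%.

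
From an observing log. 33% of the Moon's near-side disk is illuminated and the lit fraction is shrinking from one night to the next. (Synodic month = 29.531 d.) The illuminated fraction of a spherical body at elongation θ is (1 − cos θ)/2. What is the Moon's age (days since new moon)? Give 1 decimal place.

From f = (1 − cos θ)/2: cos θ = 1 − 2×0.33 = 0.340; arccos → 70.1°.
A waning Moon lies in 180°–360°, so θ = 360° − 70.1° = 289.9°.
At 360°/29.531 d per day, 289.9° corresponds to 23.78 days.

23.8 days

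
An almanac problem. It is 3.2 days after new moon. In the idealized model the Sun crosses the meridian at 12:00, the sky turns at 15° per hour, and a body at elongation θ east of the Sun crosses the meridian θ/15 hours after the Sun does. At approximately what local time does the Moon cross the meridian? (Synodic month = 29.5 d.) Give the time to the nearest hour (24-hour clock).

The Moon has covered 3.2/29.5 of its cycle, so θ ≈ 360° × 3.2/29.5 = 39.1°.
Delay after the Sun = 39.1° / (15°/h) ≈ 2.60 h.
12:00 + 2.60 h ≈ 14:36 → 15:00 to the nearest hour.

15:00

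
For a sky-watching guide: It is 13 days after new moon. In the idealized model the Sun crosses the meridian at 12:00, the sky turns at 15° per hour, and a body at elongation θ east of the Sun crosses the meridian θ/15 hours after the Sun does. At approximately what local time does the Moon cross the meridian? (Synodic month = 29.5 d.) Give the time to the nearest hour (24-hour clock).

23:00

Phase angle: θ = 360°·(13 d)/(29.5 d) = 158.6°.
At 15° of sky rotation per hour, 158.6° corresponds to a 10.58 h lag.
12:00 + 10.58 h ≈ 22:35 → 23:00 to the nearest hour.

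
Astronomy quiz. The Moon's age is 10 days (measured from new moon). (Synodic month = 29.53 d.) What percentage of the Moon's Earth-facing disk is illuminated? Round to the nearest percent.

76%

The Moon has covered 10/29.53 of its cycle, so θ ≈ 360° × 10/29.53 = 121.9°.
With cos θ = (-0.529), the lit fraction is (1 − (-0.529))/2 ≈ 0.764, so 76%.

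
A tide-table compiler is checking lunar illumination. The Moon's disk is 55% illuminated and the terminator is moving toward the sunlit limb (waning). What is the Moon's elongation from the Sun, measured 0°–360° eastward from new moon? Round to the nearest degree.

Invert f = (1 − cos θ)/2 to get cos θ = 1 − 2(0.55) = -0.100, hence θ₀ = arccos -0.100 = 95.7°.
Since the Moon is past full (waning), take the reflex angle: θ = 360° − 95.7° = 264.3°.

264°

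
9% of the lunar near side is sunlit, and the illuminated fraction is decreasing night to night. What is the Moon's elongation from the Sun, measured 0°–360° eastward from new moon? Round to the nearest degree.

cos θ = 1 − 2f = 0.820, giving a principal value of 34.9°.
A waning Moon lies in 180°–360°, so θ = 360° − 34.9° = 325.1°.

325°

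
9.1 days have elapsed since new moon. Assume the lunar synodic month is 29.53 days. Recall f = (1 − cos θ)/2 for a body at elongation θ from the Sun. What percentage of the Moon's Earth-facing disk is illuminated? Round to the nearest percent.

Elongation θ = 360° × 9.1/29.53 ≈ 110.9°.
cos 110.9° = (-0.357), so f = (1 − (-0.357))/2 = 0.679, so 68%.

68%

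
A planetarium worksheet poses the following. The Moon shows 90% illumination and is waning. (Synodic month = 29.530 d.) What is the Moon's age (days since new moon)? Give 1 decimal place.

From f = (1 − cos θ)/2: cos θ = 1 − 2×0.90 = -0.800; arccos → 143.1°.
Since the Moon is past full (waning), take the reflex angle: θ = 360° − 143.1° = 216.9°.
That fraction of the synodic month is 216.9/360 × 29.530 d ≈ 17.79 d.

17.8 days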